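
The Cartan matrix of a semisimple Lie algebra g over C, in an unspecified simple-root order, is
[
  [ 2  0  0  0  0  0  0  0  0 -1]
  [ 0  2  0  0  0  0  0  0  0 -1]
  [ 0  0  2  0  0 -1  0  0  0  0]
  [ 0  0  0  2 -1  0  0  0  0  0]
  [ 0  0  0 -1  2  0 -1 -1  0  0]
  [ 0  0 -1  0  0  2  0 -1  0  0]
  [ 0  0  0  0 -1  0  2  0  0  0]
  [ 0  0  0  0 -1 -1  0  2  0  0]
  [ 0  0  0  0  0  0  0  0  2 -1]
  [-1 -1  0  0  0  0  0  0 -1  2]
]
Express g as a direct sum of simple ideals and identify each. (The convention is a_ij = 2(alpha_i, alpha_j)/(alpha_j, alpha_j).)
The diagram associated to this matrix has two connected components: the simple roots {alpha_1, alpha_2, alpha_9, alpha_10} form a chain of 2 nodes with a fork of two nodes at one end (D_4), and {alpha_3, alpha_4, alpha_5, alpha_6, alpha_7, alpha_8} form a chain of 4 nodes with a fork of two nodes at one end (D_6). A semisimple Lie algebra decomposes uniquely as the direct sum of simple ideals, one per connected component of its Dynkin diagram, so g ≅ D_4 ⊕ D_6 (dimension 28 + 66 = 94).

type D_4 ⊕ type D_6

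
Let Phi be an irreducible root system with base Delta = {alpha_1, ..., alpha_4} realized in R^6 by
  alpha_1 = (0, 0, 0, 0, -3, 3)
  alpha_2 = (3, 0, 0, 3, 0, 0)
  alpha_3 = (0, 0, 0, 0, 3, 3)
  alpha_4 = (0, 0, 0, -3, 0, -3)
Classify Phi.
Compute the Cartan integers a_ij = 2(alpha_i, alpha_j)/(alpha_j, alpha_j); the resulting 4x4 Cartan matrix is
[[2, 0, 0, -1], [0, 2, 0, -1], [0, 0, 2, -1], [-1, -1, -1, 2]].
All simple roots have the same length, so the diagram is simply laced. The associated Dynkin diagram is a chain of 2 nodes with a fork of two nodes at one end (D_4), so the type is D_4 (the algebra so(8)).

D4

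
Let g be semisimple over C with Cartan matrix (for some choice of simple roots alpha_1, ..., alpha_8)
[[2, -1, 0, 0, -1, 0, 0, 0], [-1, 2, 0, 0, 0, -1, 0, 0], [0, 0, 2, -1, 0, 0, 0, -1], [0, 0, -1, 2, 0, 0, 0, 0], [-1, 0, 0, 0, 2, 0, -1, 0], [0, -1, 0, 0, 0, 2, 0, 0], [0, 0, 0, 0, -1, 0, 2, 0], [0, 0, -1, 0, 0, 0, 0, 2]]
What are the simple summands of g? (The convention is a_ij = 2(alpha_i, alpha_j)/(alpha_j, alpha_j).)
The diagram associated to this matrix has two connected components: the simple roots {alpha_3, alpha_4, alpha_8} form a chain of 3 nodes with single edges (A_3), and {alpha_1, alpha_2, alpha_5, alpha_6, alpha_7} form a chain of 5 nodes with single edges (A_5). A semisimple Lie algebra decomposes uniquely as the direct sum of simple ideals, one per connected component of its Dynkin diagram, so g ≅ A_3 ⊕ A_5 (dimension 15 + 35 = 50).

A_3 + A_5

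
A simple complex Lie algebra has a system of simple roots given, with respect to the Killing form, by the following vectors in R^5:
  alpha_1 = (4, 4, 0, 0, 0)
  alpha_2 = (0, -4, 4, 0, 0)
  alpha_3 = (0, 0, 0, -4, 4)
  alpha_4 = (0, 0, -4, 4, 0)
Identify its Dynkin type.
A4

Compute the Cartan integers a_ij = 2(alpha_i, alpha_j)/(alpha_j, alpha_j); the resulting 4x4 Cartan matrix is
[[2, -1, 0, 0], [-1, 2, 0, -1], [0, 0, 2, -1], [0, -1, -1, 2]].
All simple roots have the same length, so the diagram is simply laced. The associated Dynkin diagram is a chain of 4 nodes with single edges (A_4), so the type is A_4 (the algebra sl(5)).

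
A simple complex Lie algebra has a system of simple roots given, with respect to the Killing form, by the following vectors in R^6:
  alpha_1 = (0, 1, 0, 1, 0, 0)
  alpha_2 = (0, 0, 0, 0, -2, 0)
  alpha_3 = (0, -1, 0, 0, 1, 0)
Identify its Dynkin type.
Compute the Cartan integers a_ij = 2(alpha_i, alpha_j)/(alpha_j, alpha_j); the resulting 3x3 Cartan matrix is
[[2, 0, -1], [0, 2, -2], [-1, -1, 2]].
The roots have two lengths (squared-length ratio 2:1); the short ones are alpha_{1,3}. The associated Dynkin diagram is a chain of 3 nodes with a double edge at one end; the terminal node there is the unique long simple root (C_3), so the type is C_3 (the algebra sp(6)).

C_3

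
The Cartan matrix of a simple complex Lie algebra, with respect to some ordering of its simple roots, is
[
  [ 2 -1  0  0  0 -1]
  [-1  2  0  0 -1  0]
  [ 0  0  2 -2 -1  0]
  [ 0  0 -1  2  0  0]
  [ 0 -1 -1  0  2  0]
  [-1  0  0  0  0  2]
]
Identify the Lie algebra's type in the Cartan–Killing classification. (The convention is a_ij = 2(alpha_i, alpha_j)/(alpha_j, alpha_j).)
B6

The matrix has rank 6 with 2's on the diagonal. Reading the off-diagonal entries as Dynkin edges (a single edge where a_ij = a_ji = -1; a double or triple edge where a_ij * a_ji = 2 or 3), the diagram is a chain of 6 nodes with a double edge at one end; the terminal node there is the unique short simple root (B_6). One simple-root ordering that puts it in standard form is (alpha_6, alpha_1, alpha_2, alpha_5, alpha_3, alpha_4). So the algebra is type B_6, i.e. so(13).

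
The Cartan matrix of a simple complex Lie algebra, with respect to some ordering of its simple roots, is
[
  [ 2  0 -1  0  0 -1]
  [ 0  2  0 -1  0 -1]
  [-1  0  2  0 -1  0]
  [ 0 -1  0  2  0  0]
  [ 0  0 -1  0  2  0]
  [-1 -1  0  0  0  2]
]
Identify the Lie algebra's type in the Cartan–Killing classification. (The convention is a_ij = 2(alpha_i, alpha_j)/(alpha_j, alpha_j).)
A6

The matrix has rank 6 with 2's on the diagonal. Reading the off-diagonal entries as Dynkin edges (a single edge where a_ij = a_ji = -1; a double or triple edge where a_ij * a_ji = 2 or 3), the diagram is a chain of 6 nodes with single edges (A_6). One simple-root ordering that puts it in standard form is (alpha_5, alpha_3, alpha_1, alpha_6, alpha_2, alpha_4). So the algebra is type A_6, i.e. sl(7).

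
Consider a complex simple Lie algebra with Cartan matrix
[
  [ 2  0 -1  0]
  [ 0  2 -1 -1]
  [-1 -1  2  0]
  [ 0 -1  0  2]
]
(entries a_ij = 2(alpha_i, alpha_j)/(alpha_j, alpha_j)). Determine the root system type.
type A_4

The matrix has rank 4 with 2's on the diagonal. Reading the off-diagonal entries as Dynkin edges (a single edge where a_ij = a_ji = -1; a double or triple edge where a_ij * a_ji = 2 or 3), the diagram is a chain of 4 nodes with single edges (A_4). One simple-root ordering that puts it in standard form is (alpha_4, alpha_2, alpha_3, alpha_1). So the algebra is type A_4, i.e. sl(5).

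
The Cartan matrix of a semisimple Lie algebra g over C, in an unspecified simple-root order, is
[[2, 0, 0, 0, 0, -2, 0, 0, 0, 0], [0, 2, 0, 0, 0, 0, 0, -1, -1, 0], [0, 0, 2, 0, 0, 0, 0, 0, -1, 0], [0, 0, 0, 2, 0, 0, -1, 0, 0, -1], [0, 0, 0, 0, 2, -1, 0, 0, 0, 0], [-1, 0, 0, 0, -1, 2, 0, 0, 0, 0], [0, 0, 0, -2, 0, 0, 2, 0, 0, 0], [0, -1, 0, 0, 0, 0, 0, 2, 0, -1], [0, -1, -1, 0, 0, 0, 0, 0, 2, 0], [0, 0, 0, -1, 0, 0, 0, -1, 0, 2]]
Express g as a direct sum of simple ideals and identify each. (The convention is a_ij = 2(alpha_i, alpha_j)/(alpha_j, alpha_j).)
C3 + C7

The diagram associated to this matrix has two connected components: the simple roots {alpha_1, alpha_5, alpha_6} form a chain of 3 nodes with a double edge at one end; the terminal node there is the unique long simple root (C_3), and {alpha_2, alpha_3, alpha_4, alpha_7, alpha_8, alpha_9, alpha_10} form a chain of 7 nodes with a double edge at one end; the terminal node there is the unique long simple root (C_7). A semisimple Lie algebra decomposes uniquely as the direct sum of simple ideals, one per connected component of its Dynkin diagram, so g ≅ C_3 ⊕ C_7 (dimension 21 + 105 = 126).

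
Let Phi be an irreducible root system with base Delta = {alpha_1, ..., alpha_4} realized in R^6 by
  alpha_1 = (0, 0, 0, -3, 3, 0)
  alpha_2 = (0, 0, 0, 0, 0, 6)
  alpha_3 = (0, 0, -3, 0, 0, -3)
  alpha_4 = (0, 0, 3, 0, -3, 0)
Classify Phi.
Compute the Cartan integers a_ij = 2(alpha_i, alpha_j)/(alpha_j, alpha_j); the resulting 4x4 Cartan matrix is
[[2, 0, 0, -1], [0, 2, -2, 0], [0, -1, 2, -1], [-1, 0, -1, 2]].
The roots have two lengths (squared-length ratio 2:1); the short ones are alpha_{1,3,4}. The associated Dynkin diagram is a chain of 4 nodes with a double edge at one end; the terminal node there is the unique long simple root (C_4), so the type is C_4 (the algebra sp(8)).

type C_4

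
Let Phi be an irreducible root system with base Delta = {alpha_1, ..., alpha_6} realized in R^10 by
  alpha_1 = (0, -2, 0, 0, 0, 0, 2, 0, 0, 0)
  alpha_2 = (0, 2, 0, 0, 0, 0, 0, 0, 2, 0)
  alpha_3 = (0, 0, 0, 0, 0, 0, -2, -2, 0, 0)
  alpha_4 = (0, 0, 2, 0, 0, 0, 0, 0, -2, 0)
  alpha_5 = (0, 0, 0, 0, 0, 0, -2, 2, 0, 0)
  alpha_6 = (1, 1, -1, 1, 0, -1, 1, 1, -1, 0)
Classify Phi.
Compute the Cartan integers a_ij = 2(alpha_i, alpha_j)/(alpha_j, alpha_j); the resulting 6x6 Cartan matrix is
[[2, -1, -1, 0, -1, 0], [-1, 2, 0, -1, 0, 0], [-1, 0, 2, 0, 0, -1], [0, -1, 0, 2, 0, 0], [-1, 0, 0, 0, 2, 0], [0, 0, -1, 0, 0, 2]].
All simple roots have the same length, so the diagram is simply laced. The associated Dynkin diagram is a chain of 5 nodes with one extra node attached to the third node from one end (E_6), so the type is E_6.

E_6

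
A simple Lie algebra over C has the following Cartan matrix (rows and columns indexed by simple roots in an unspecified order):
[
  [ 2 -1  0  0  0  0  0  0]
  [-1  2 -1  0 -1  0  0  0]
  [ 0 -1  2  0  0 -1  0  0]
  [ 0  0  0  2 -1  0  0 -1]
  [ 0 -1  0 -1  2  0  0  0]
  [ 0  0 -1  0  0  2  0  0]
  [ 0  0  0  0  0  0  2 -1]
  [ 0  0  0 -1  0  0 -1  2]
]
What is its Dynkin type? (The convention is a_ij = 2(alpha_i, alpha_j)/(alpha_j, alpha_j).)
The matrix has rank 8 with 2's on the diagonal. Reading the off-diagonal entries as Dynkin edges (a single edge where a_ij = a_ji = -1; a double or triple edge where a_ij * a_ji = 2 or 3), the diagram is a chain of 7 nodes with one extra node attached to the third node from one end (E_8). One simple-root ordering that puts it in standard form is (alpha_6, alpha_1, alpha_3, alpha_2, alpha_5, alpha_4, alpha_8, alpha_7). So the algebra is type E_8.

type E_8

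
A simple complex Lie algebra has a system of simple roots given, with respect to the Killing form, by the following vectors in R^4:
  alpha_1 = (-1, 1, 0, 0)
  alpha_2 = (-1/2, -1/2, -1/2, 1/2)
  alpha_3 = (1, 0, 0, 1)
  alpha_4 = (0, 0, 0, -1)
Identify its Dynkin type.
type F_4

Compute the Cartan integers a_ij = 2(alpha_i, alpha_j)/(alpha_j, alpha_j); the resulting 4x4 Cartan matrix is
[[2, 0, -1, 0], [0, 2, 0, -1], [-1, 0, 2, -2], [0, -1, -1, 2]].
The roots have two lengths (squared-length ratio 2:1); the short ones are alpha_{2,4}. The associated Dynkin diagram is a chain of 4 nodes with a double edge between the middle two (F_4), so the type is F_4.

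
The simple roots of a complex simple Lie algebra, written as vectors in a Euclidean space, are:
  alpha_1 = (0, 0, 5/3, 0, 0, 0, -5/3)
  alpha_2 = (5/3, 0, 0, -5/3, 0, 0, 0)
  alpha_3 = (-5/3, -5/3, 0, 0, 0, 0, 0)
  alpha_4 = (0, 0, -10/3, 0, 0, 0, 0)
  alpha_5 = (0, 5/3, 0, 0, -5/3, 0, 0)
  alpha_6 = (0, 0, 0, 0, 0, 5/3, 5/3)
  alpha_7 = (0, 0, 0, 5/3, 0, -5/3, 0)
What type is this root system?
C7

Compute the Cartan integers a_ij = 2(alpha_i, alpha_j)/(alpha_j, alpha_j); the resulting 7x7 Cartan matrix is
[[2, 0, 0, -1, 0, -1, 0], [0, 2, -1, 0, 0, 0, -1], [0, -1, 2, 0, -1, 0, 0], [-2, 0, 0, 2, 0, 0, 0], [0, 0, -1, 0, 2, 0, 0], [-1, 0, 0, 0, 0, 2, -1], [0, -1, 0, 0, 0, -1, 2]].
The roots have two lengths (squared-length ratio 2:1); the short ones are alpha_{1,2,3,5,6,7}. The associated Dynkin diagram is a chain of 7 nodes with a double edge at one end; the terminal node there is the unique long simple root (C_7), so the type is C_7 (the algebra sp(14)).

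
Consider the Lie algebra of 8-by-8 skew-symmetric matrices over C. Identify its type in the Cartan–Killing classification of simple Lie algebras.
D4

This is so(8) with 8 even, which has dimension 8(8-1)/2 = 28 and rank 8/2 = 4. In the classification of classical Lie algebras, the orthogonal algebra so(2n) in an even number of variables has type D_n; here n = 4, so the Dynkin diagram is a chain of 2 nodes with a fork of two nodes at one end (D_4). Hence the type is D_4.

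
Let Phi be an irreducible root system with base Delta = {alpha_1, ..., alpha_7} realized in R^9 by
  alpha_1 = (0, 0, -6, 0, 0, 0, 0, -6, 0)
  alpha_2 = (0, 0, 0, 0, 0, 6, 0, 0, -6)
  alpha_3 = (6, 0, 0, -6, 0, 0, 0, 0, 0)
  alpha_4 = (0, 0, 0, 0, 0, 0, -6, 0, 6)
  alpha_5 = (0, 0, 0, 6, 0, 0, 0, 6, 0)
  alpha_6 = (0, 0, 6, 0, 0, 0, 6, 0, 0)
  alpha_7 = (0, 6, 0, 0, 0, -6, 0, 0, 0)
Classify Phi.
A_7

Compute the Cartan integers a_ij = 2(alpha_i, alpha_j)/(alpha_j, alpha_j); the resulting 7x7 Cartan matrix is
[[2, 0, 0, 0, -1, -1, 0], [0, 2, 0, -1, 0, 0, -1], [0, 0, 2, 0, -1, 0, 0], [0, -1, 0, 2, 0, -1, 0], [-1, 0, -1, 0, 2, 0, 0], [-1, 0, 0, -1, 0, 2, 0], [0, -1, 0, 0, 0, 0, 2]].
All simple roots have the same length, so the diagram is simply laced. The associated Dynkin diagram is a chain of 7 nodes with single edges (A_7), so the type is A_7 (the algebra sl(8)).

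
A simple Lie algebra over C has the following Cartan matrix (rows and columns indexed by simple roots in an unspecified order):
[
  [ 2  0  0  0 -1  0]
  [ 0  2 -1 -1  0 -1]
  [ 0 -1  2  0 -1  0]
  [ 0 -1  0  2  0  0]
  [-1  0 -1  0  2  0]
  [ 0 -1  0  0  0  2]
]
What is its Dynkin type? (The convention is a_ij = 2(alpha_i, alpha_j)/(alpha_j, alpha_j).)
The matrix has rank 6 with 2's on the diagonal. Reading the off-diagonal entries as Dynkin edges (a single edge where a_ij = a_ji = -1; a double or triple edge where a_ij * a_ji = 2 or 3), the diagram is a chain of 4 nodes with a fork of two nodes at one end (D_6). One simple-root ordering that puts it in standard form is (alpha_1, alpha_5, alpha_3, alpha_2, alpha_6, alpha_4). So the algebra is type D_6, i.e. so(12).

D6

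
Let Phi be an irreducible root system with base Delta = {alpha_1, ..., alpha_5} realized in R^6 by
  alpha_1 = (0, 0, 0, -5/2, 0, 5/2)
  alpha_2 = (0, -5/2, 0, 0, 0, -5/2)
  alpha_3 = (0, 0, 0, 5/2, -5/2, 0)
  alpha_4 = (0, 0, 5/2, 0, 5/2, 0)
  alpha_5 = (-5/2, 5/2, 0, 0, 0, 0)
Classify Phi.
A_5

Compute the Cartan integers a_ij = 2(alpha_i, alpha_j)/(alpha_j, alpha_j); the resulting 5x5 Cartan matrix is
[[2, -1, -1, 0, 0], [-1, 2, 0, 0, -1], [-1, 0, 2, -1, 0], [0, 0, -1, 2, 0], [0, -1, 0, 0, 2]].
All simple roots have the same length, so the diagram is simply laced. The associated Dynkin diagram is a chain of 5 nodes with single edges (A_5), so the type is A_5 (the algebra sl(6)).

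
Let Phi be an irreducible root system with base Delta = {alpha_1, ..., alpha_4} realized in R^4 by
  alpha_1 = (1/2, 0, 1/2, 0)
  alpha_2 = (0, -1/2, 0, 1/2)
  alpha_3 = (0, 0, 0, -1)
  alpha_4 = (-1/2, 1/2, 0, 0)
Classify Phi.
Compute the Cartan integers a_ij = 2(alpha_i, alpha_j)/(alpha_j, alpha_j); the resulting 4x4 Cartan matrix is
[[2, 0, 0, -1], [0, 2, -1, -1], [0, -2, 2, 0], [-1, -1, 0, 2]].
The roots have two lengths (squared-length ratio 2:1); the short ones are alpha_{1,2,4}. The associated Dynkin diagram is a chain of 4 nodes with a double edge at one end; the terminal node there is the unique long simple root (C_4), so the type is C_4 (the algebra sp(8)).

C_4 (sp(8))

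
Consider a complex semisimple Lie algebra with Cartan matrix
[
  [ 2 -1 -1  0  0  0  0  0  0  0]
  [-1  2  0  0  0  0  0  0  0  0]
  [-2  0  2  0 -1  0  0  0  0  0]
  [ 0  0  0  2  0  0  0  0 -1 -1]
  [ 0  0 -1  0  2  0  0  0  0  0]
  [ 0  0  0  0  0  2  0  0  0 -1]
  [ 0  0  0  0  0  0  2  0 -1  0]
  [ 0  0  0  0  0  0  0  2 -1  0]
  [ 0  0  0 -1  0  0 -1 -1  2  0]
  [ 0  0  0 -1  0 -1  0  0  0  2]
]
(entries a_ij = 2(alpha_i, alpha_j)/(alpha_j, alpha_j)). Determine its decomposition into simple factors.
D_6 ⊕ F_4

The diagram associated to this matrix has two connected components: the simple roots {alpha_4, alpha_6, alpha_7, alpha_8, alpha_9, alpha_10} form a chain of 4 nodes with a fork of two nodes at one end (D_6), and {alpha_1, alpha_2, alpha_3, alpha_5} form a chain of 4 nodes with a double edge between the middle two (F_4). A semisimple Lie algebra decomposes uniquely as the direct sum of simple ideals, one per connected component of its Dynkin diagram, so g ≅ D_6 ⊕ F_4 (dimension 66 + 52 = 118).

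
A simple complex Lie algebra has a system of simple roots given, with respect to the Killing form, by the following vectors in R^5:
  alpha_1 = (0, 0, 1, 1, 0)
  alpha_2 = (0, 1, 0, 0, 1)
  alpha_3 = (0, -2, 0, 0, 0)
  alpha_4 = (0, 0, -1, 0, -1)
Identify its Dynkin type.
Compute the Cartan integers a_ij = 2(alpha_i, alpha_j)/(alpha_j, alpha_j); the resulting 4x4 Cartan matrix is
[[2, 0, 0, -1], [0, 2, -1, -1], [0, -2, 2, 0], [-1, -1, 0, 2]].
The roots have two lengths (squared-length ratio 2:1); the short ones are alpha_{1,2,4}. The associated Dynkin diagram is a chain of 4 nodes with a double edge at one end; the terminal node there is the unique long simple root (C_4), so the type is C_4 (the algebra sp(8)).

C4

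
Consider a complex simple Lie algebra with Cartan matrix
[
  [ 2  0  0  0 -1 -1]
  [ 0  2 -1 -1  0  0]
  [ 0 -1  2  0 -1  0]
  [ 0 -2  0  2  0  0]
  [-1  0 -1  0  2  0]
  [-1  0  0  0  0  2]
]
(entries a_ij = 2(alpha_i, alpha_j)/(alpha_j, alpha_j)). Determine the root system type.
C6

The matrix has rank 6 with 2's on the diagonal. Reading the off-diagonal entries as Dynkin edges (a single edge where a_ij = a_ji = -1; a double or triple edge where a_ij * a_ji = 2 or 3), the diagram is a chain of 6 nodes with a double edge at one end; the terminal node there is the unique long simple root (C_6). One simple-root ordering that puts it in standard form is (alpha_6, alpha_1, alpha_5, alpha_3, alpha_2, alpha_4). So the algebra is type C_6, i.e. sp(12).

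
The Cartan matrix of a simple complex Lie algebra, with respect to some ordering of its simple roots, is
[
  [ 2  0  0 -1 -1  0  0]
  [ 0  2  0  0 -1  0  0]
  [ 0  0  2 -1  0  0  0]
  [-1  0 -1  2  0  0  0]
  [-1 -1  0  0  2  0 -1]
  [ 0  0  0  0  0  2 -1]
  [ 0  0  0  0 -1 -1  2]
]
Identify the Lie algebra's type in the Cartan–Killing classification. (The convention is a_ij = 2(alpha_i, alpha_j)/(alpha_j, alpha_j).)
The matrix has rank 7 with 2's on the diagonal. Reading the off-diagonal entries as Dynkin edges (a single edge where a_ij = a_ji = -1; a double or triple edge where a_ij * a_ji = 2 or 3), the diagram is a chain of 6 nodes with one extra node attached to the third node from one end (E_7). One simple-root ordering that puts it in standard form is (alpha_6, alpha_2, alpha_7, alpha_5, alpha_1, alpha_4, alpha_3). So the algebra is type E_7.

type E_7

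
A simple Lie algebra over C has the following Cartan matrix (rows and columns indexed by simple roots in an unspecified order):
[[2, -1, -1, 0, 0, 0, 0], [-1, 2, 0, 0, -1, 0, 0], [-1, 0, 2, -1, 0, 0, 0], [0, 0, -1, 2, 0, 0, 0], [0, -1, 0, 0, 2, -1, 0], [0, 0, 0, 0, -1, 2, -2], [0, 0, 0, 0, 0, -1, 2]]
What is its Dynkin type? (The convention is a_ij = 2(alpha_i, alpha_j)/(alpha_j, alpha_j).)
B_7

The matrix has rank 7 with 2's on the diagonal. Reading the off-diagonal entries as Dynkin edges (a single edge where a_ij = a_ji = -1; a double or triple edge where a_ij * a_ji = 2 or 3), the diagram is a chain of 7 nodes with a double edge at one end; the terminal node there is the unique short simple root (B_7). One simple-root ordering that puts it in standard form is (alpha_4, alpha_3, alpha_1, alpha_2, alpha_5, alpha_6, alpha_7). So the algebra is type B_7, i.e. so(15).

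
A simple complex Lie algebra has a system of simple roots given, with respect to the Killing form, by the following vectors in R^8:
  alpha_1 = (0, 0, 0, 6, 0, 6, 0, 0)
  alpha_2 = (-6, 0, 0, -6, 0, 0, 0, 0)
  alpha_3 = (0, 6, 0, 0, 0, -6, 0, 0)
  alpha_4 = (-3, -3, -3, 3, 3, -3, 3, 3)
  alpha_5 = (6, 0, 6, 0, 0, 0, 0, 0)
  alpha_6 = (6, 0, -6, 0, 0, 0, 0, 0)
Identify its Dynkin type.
E_6

Compute the Cartan integers a_ij = 2(alpha_i, alpha_j)/(alpha_j, alpha_j); the resulting 6x6 Cartan matrix is
[[2, -1, -1, 0, 0, 0], [-1, 2, 0, 0, -1, -1], [-1, 0, 2, 0, 0, 0], [0, 0, 0, 2, -1, 0], [0, -1, 0, -1, 2, 0], [0, -1, 0, 0, 0, 2]].
All simple roots have the same length, so the diagram is simply laced. The associated Dynkin diagram is a chain of 5 nodes with one extra node attached to the third node from one end (E_6), so the type is E_6.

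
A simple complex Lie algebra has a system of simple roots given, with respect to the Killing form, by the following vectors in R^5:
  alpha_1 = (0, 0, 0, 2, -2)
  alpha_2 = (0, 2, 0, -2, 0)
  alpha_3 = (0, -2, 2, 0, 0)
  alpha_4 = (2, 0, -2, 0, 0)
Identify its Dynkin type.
type A_4

Compute the Cartan integers a_ij = 2(alpha_i, alpha_j)/(alpha_j, alpha_j); the resulting 4x4 Cartan matrix is
[[2, -1, 0, 0], [-1, 2, -1, 0], [0, -1, 2, -1], [0, 0, -1, 2]].
All simple roots have the same length, so the diagram is simply laced. The associated Dynkin diagram is a chain of 4 nodes with single edges (A_4), so the type is A_4 (the algebra sl(5)).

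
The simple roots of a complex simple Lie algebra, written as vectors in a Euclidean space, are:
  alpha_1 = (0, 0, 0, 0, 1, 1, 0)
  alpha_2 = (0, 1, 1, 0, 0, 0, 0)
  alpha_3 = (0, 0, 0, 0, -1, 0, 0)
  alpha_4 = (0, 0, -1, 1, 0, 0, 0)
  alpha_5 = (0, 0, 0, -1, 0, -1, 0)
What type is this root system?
Compute the Cartan integers a_ij = 2(alpha_i, alpha_j)/(alpha_j, alpha_j); the resulting 5x5 Cartan matrix is
[[2, 0, -2, 0, -1], [0, 2, 0, -1, 0], [-1, 0, 2, 0, 0], [0, -1, 0, 2, -1], [-1, 0, 0, -1, 2]].
The roots have two lengths (squared-length ratio 2:1); the short ones are alpha_{3}. The associated Dynkin diagram is a chain of 5 nodes with a double edge at one end; the terminal node there is the unique short simple root (B_5), so the type is B_5 (the algebra so(11)).

B_5 (so(11))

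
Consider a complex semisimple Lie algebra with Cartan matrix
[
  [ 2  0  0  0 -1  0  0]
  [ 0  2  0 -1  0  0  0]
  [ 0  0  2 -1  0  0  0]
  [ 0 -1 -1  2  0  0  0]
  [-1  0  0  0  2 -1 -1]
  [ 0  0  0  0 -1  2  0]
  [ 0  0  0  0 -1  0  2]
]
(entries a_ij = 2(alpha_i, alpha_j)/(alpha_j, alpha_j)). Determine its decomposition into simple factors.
A_3 ⊕ D_4

The diagram associated to this matrix has two connected components: the simple roots {alpha_2, alpha_3, alpha_4} form a chain of 3 nodes with single edges (A_3), and {alpha_1, alpha_5, alpha_6, alpha_7} form a chain of 2 nodes with a fork of two nodes at one end (D_4). A semisimple Lie algebra decomposes uniquely as the direct sum of simple ideals, one per connected component of its Dynkin diagram, so g ≅ A_3 ⊕ D_4 (dimension 15 + 28 = 43).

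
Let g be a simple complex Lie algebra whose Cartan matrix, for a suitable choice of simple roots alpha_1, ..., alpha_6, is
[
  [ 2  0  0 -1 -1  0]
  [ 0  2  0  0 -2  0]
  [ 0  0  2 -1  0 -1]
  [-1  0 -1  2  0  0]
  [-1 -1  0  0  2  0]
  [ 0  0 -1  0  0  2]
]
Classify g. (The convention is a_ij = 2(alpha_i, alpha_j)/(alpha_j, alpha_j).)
The matrix has rank 6 with 2's on the diagonal. Reading the off-diagonal entries as Dynkin edges (a single edge where a_ij = a_ji = -1; a double or triple edge where a_ij * a_ji = 2 or 3), the diagram is a chain of 6 nodes with a double edge at one end; the terminal node there is the unique long simple root (C_6). One simple-root ordering that puts it in standard form is (alpha_6, alpha_3, alpha_4, alpha_1, alpha_5, alpha_2). So the algebra is type C_6, i.e. sp(12).

C_6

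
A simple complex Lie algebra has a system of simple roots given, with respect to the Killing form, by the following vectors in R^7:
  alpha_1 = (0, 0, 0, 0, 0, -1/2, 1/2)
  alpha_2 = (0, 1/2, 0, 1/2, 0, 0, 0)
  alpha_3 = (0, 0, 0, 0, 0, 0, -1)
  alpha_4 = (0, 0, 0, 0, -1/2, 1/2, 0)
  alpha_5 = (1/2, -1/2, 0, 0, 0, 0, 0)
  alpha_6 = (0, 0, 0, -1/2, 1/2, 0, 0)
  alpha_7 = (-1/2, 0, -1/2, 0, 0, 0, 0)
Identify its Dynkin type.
C7

Compute the Cartan integers a_ij = 2(alpha_i, alpha_j)/(alpha_j, alpha_j); the resulting 7x7 Cartan matrix is
[[2, 0, -1, -1, 0, 0, 0], [0, 2, 0, 0, -1, -1, 0], [-2, 0, 2, 0, 0, 0, 0], [-1, 0, 0, 2, 0, -1, 0], [0, -1, 0, 0, 2, 0, -1], [0, -1, 0, -1, 0, 2, 0], [0, 0, 0, 0, -1, 0, 2]].
The roots have two lengths (squared-length ratio 2:1); the short ones are alpha_{1,2,4,5,6,7}. The associated Dynkin diagram is a chain of 7 nodes with a double edge at one end; the terminal node there is the unique long simple root (C_7), so the type is C_7 (the algebra sp(14)).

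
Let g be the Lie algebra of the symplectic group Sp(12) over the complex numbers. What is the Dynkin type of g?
C_6 (sp(12))

This is sp(12), which has dimension 12(12+1)/2 = 78 and rank 12/2 = 6. In the classification of classical Lie algebras, the symplectic algebra sp(2n) has type C_n; here n = 6, so the Dynkin diagram is a chain of 6 nodes with a double edge at one end; the terminal node there is the unique long simple root (C_6). Hence the type is C_6.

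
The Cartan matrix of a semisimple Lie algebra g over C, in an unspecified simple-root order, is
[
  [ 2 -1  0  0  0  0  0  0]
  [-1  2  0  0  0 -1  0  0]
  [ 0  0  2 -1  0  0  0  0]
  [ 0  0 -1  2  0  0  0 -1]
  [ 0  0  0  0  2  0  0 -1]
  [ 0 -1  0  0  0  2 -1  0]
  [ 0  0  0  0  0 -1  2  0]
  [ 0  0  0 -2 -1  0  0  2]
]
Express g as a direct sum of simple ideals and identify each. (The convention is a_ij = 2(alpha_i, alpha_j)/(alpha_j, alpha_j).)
The diagram associated to this matrix has two connected components: the simple roots {alpha_1, alpha_2, alpha_6, alpha_7} form a chain of 4 nodes with single edges (A_4), and {alpha_3, alpha_4, alpha_5, alpha_8} form a chain of 4 nodes with a double edge between the middle two (F_4). A semisimple Lie algebra decomposes uniquely as the direct sum of simple ideals, one per connected component of its Dynkin diagram, so g ≅ A_4 ⊕ F_4 (dimension 24 + 52 = 76).

A_4 ⊕ F_4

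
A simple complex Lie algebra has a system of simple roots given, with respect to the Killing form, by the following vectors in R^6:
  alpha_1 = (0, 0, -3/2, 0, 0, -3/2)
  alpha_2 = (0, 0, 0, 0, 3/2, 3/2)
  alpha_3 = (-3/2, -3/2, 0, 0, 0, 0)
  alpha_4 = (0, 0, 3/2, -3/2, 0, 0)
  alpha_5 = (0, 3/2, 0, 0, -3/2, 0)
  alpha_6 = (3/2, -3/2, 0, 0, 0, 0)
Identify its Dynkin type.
Compute the Cartan integers a_ij = 2(alpha_i, alpha_j)/(alpha_j, alpha_j); the resulting 6x6 Cartan matrix is
[[2, -1, 0, -1, 0, 0], [-1, 2, 0, 0, -1, 0], [0, 0, 2, 0, -1, 0], [-1, 0, 0, 2, 0, 0], [0, -1, -1, 0, 2, -1], [0, 0, 0, 0, -1, 2]].
All simple roots have the same length, so the diagram is simply laced. The associated Dynkin diagram is a chain of 4 nodes with a fork of two nodes at one end (D_6), so the type is D_6 (the algebra so(12)).

D6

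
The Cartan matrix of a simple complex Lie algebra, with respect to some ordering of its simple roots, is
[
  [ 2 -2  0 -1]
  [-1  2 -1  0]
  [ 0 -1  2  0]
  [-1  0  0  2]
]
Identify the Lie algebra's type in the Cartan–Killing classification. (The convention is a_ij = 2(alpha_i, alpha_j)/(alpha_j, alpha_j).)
The matrix has rank 4 with 2's on the diagonal. Reading the off-diagonal entries as Dynkin edges (a single edge where a_ij = a_ji = -1; a double or triple edge where a_ij * a_ji = 2 or 3), the diagram is a chain of 4 nodes with a double edge between the middle two (F_4). One simple-root ordering that puts it in standard form is (alpha_4, alpha_1, alpha_2, alpha_3). So the algebra is type F_4.

F4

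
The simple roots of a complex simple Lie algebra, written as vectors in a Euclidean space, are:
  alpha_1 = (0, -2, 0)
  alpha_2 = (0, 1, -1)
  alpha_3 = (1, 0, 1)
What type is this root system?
C_3

Compute the Cartan integers a_ij = 2(alpha_i, alpha_j)/(alpha_j, alpha_j); the resulting 3x3 Cartan matrix is
[[2, -2, 0], [-1, 2, -1], [0, -1, 2]].
The roots have two lengths (squared-length ratio 2:1); the short ones are alpha_{2,3}. The associated Dynkin diagram is a chain of 3 nodes with a double edge at one end; the terminal node there is the unique long simple root (C_3), so the type is C_3 (the algebra sp(6)).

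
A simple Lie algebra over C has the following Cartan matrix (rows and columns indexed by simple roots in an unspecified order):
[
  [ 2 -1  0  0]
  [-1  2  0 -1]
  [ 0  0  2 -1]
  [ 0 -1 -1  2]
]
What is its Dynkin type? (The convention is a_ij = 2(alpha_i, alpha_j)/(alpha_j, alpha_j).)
The matrix has rank 4 with 2's on the diagonal. Reading the off-diagonal entries as Dynkin edges (a single edge where a_ij = a_ji = -1; a double or triple edge where a_ij * a_ji = 2 or 3), the diagram is a chain of 4 nodes with single edges (A_4). One simple-root ordering that puts it in standard form is (alpha_1, alpha_2, alpha_4, alpha_3). So the algebra is type A_4, i.e. sl(5).

A_4 (sl(5))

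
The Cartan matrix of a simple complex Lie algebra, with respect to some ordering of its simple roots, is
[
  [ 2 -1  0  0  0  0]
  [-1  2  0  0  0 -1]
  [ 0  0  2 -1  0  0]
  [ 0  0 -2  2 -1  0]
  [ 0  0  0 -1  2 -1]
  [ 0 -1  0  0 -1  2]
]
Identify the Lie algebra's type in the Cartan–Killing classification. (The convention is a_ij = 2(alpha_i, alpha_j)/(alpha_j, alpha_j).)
The matrix has rank 6 with 2's on the diagonal. Reading the off-diagonal entries as Dynkin edges (a single edge where a_ij = a_ji = -1; a double or triple edge where a_ij * a_ji = 2 or 3), the diagram is a chain of 6 nodes with a double edge at one end; the terminal node there is the unique short simple root (B_6). One simple-root ordering that puts it in standard form is (alpha_1, alpha_2, alpha_6, alpha_5, alpha_4, alpha_3). So the algebra is type B_6, i.e. so(13).

B_6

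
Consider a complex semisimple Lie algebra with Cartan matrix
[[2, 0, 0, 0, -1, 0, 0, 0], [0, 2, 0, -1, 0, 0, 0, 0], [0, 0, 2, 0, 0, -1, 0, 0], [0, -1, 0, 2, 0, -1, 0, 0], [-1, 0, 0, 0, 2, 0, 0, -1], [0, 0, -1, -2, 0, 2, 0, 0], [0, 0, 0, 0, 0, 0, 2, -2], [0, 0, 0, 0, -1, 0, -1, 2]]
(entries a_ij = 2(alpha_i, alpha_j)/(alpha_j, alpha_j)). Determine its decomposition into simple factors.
type C_4 ⊕ type F_4

The diagram associated to this matrix has two connected components: the simple roots {alpha_1, alpha_5, alpha_7, alpha_8} form a chain of 4 nodes with a double edge at one end; the terminal node there is the unique long simple root (C_4), and {alpha_2, alpha_3, alpha_4, alpha_6} form a chain of 4 nodes with a double edge between the middle two (F_4). A semisimple Lie algebra decomposes uniquely as the direct sum of simple ideals, one per connected component of its Dynkin diagram, so g ≅ C_4 ⊕ F_4 (dimension 36 + 52 = 88).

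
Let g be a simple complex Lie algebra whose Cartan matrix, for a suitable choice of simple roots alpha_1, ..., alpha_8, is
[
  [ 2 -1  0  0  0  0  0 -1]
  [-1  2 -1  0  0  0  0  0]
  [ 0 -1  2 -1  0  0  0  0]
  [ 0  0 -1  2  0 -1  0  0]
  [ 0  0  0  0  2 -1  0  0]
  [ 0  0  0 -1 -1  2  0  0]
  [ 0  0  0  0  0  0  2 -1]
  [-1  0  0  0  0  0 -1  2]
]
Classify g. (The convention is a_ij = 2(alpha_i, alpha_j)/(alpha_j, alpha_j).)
A_8 (sl(9))

The matrix has rank 8 with 2's on the diagonal. Reading the off-diagonal entries as Dynkin edges (a single edge where a_ij = a_ji = -1; a double or triple edge where a_ij * a_ji = 2 or 3), the diagram is a chain of 8 nodes with single edges (A_8). One simple-root ordering that puts it in standard form is (alpha_5, alpha_6, alpha_4, alpha_3, alpha_2, alpha_1, alpha_8, alpha_7). So the algebra is type A_8, i.e. sl(9).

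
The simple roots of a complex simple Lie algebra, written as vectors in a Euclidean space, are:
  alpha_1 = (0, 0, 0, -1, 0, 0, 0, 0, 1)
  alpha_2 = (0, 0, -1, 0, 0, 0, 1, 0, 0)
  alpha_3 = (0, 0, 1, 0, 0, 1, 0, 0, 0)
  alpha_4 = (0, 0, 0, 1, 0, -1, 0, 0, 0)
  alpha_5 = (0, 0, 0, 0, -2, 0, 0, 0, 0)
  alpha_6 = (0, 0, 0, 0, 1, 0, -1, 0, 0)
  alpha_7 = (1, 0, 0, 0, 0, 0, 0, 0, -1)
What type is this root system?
Compute the Cartan integers a_ij = 2(alpha_i, alpha_j)/(alpha_j, alpha_j); the resulting 7x7 Cartan matrix is
[[2, 0, 0, -1, 0, 0, -1], [0, 2, -1, 0, 0, -1, 0], [0, -1, 2, -1, 0, 0, 0], [-1, 0, -1, 2, 0, 0, 0], [0, 0, 0, 0, 2, -2, 0], [0, -1, 0, 0, -1, 2, 0], [-1, 0, 0, 0, 0, 0, 2]].
The roots have two lengths (squared-length ratio 2:1); the short ones are alpha_{1,2,3,4,6,7}. The associated Dynkin diagram is a chain of 7 nodes with a double edge at one end; the terminal node there is the unique long simple root (C_7), so the type is C_7 (the algebra sp(14)).

C_7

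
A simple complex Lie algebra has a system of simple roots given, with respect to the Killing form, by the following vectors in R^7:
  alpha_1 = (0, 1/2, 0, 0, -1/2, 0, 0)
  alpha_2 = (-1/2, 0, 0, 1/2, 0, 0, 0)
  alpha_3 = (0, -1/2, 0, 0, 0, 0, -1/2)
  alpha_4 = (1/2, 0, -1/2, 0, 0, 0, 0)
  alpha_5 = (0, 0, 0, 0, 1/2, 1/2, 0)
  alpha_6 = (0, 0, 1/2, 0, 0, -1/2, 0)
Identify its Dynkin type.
A6

Compute the Cartan integers a_ij = 2(alpha_i, alpha_j)/(alpha_j, alpha_j); the resulting 6x6 Cartan matrix is
[[2, 0, -1, 0, -1, 0], [0, 2, 0, -1, 0, 0], [-1, 0, 2, 0, 0, 0], [0, -1, 0, 2, 0, -1], [-1, 0, 0, 0, 2, -1], [0, 0, 0, -1, -1, 2]].
All simple roots have the same length, so the diagram is simply laced. The associated Dynkin diagram is a chain of 6 nodes with single edges (A_6), so the type is A_6 (the algebra sl(7)).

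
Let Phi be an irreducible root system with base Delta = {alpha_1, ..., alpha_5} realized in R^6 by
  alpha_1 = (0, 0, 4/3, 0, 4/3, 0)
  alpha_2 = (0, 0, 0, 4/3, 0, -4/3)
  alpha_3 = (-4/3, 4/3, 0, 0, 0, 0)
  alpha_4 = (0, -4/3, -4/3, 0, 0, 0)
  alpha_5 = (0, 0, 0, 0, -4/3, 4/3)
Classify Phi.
Compute the Cartan integers a_ij = 2(alpha_i, alpha_j)/(alpha_j, alpha_j); the resulting 5x5 Cartan matrix is
[[2, 0, 0, -1, -1], [0, 2, 0, 0, -1], [0, 0, 2, -1, 0], [-1, 0, -1, 2, 0], [-1, -1, 0, 0, 2]].
All simple roots have the same length, so the diagram is simply laced. The associated Dynkin diagram is a chain of 5 nodes with single edges (A_5), so the type is A_5 (the algebra sl(6)).

A_5 (sl(6))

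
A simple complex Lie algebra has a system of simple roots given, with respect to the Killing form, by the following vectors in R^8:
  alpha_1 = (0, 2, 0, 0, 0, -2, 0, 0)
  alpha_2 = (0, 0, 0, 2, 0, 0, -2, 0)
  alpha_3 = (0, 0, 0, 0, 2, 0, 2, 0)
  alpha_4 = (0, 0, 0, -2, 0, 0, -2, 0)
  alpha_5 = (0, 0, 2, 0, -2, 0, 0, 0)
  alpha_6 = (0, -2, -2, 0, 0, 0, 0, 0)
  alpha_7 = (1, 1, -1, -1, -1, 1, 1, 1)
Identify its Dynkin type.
Compute the Cartan integers a_ij = 2(alpha_i, alpha_j)/(alpha_j, alpha_j); the resulting 7x7 Cartan matrix is
[[2, 0, 0, 0, 0, -1, 0], [0, 2, -1, 0, 0, 0, -1], [0, -1, 2, -1, -1, 0, 0], [0, 0, -1, 2, 0, 0, 0], [0, 0, -1, 0, 2, -1, 0], [-1, 0, 0, 0, -1, 2, 0], [0, -1, 0, 0, 0, 0, 2]].
All simple roots have the same length, so the diagram is simply laced. The associated Dynkin diagram is a chain of 6 nodes with one extra node attached to the third node from one end (E_7), so the type is E_7.

type E_7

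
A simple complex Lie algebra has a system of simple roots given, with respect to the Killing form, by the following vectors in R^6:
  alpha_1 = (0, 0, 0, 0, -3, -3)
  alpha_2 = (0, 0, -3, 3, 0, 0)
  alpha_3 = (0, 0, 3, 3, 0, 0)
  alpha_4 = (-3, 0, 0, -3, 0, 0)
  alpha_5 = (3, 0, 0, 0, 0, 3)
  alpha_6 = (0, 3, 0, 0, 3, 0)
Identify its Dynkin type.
Compute the Cartan integers a_ij = 2(alpha_i, alpha_j)/(alpha_j, alpha_j); the resulting 6x6 Cartan matrix is
[[2, 0, 0, 0, -1, -1], [0, 2, 0, -1, 0, 0], [0, 0, 2, -1, 0, 0], [0, -1, -1, 2, -1, 0], [-1, 0, 0, -1, 2, 0], [-1, 0, 0, 0, 0, 2]].
All simple roots have the same length, so the diagram is simply laced. The associated Dynkin diagram is a chain of 4 nodes with a fork of two nodes at one end (D_6), so the type is D_6 (the algebra so(12)).

D_6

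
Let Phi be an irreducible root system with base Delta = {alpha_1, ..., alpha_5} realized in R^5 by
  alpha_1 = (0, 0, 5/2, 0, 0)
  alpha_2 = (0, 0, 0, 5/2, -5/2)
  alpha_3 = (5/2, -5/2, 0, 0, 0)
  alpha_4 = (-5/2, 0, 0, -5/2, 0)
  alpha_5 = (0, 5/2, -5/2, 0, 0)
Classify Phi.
Compute the Cartan integers a_ij = 2(alpha_i, alpha_j)/(alpha_j, alpha_j); the resulting 5x5 Cartan matrix is
[[2, 0, 0, 0, -1], [0, 2, 0, -1, 0], [0, 0, 2, -1, -1], [0, -1, -1, 2, 0], [-2, 0, -1, 0, 2]].
The roots have two lengths (squared-length ratio 2:1); the short ones are alpha_{1}. The associated Dynkin diagram is a chain of 5 nodes with a double edge at one end; the terminal node there is the unique short simple root (B_5), so the type is B_5 (the algebra so(11)).

B_5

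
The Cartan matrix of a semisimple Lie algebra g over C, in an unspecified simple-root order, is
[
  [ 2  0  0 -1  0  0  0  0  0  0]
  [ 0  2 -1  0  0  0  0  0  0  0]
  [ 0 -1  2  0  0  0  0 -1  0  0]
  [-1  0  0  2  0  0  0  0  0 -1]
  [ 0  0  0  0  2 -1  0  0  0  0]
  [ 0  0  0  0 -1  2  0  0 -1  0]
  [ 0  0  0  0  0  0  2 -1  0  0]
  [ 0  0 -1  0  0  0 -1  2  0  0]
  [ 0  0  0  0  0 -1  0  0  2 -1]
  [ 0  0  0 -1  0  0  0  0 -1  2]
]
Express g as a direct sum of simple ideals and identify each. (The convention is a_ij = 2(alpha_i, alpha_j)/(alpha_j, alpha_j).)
The diagram associated to this matrix has two connected components: the simple roots {alpha_2, alpha_3, alpha_7, alpha_8} form a chain of 4 nodes with single edges (A_4), and {alpha_1, alpha_4, alpha_5, alpha_6, alpha_9, alpha_10} form a chain of 6 nodes with single edges (A_6). A semisimple Lie algebra decomposes uniquely as the direct sum of simple ideals, one per connected component of its Dynkin diagram, so g ≅ A_4 ⊕ A_6 (dimension 24 + 48 = 72).

A_4 + A_6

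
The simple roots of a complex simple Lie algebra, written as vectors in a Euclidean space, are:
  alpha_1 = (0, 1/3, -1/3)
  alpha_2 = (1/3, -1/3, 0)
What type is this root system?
Compute the Cartan integers a_ij = 2(alpha_i, alpha_j)/(alpha_j, alpha_j); the resulting 2x2 Cartan matrix is
[[2, -1], [-1, 2]].
All simple roots have the same length, so the diagram is simply laced. The associated Dynkin diagram is a chain of 2 nodes with single edges (A_2), so the type is A_2 (the algebra sl(3)).

type A_2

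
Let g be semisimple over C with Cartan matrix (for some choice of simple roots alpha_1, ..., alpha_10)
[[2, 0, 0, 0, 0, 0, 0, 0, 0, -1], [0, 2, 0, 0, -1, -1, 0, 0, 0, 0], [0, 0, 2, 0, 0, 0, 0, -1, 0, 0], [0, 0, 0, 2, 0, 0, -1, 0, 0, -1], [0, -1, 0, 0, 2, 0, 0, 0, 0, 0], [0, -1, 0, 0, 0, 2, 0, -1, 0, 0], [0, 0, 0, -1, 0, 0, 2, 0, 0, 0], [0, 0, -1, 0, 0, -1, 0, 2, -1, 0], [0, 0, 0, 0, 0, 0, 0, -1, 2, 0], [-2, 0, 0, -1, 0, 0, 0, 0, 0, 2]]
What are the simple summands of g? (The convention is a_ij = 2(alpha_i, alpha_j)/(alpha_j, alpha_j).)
B_4 + D_6

The diagram associated to this matrix has two connected components: the simple roots {alpha_1, alpha_4, alpha_7, alpha_10} form a chain of 4 nodes with a double edge at one end; the terminal node there is the unique short simple root (B_4), and {alpha_2, alpha_3, alpha_5, alpha_6, alpha_8, alpha_9} form a chain of 4 nodes with a fork of two nodes at one end (D_6). A semisimple Lie algebra decomposes uniquely as the direct sum of simple ideals, one per connected component of its Dynkin diagram, so g ≅ B_4 ⊕ D_6 (dimension 36 + 66 = 102).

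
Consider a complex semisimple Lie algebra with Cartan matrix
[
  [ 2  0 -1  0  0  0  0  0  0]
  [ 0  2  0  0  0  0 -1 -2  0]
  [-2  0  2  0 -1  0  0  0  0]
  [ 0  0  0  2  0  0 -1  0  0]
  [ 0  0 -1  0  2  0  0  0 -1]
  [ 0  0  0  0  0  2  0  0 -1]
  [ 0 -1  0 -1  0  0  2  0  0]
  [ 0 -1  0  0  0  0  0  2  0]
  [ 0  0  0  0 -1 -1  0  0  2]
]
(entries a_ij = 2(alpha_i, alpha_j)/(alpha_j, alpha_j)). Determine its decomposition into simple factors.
B4 ⊕ B5

The diagram associated to this matrix has two connected components: the simple roots {alpha_2, alpha_4, alpha_7, alpha_8} form a chain of 4 nodes with a double edge at one end; the terminal node there is the unique short simple root (B_4), and {alpha_1, alpha_3, alpha_5, alpha_6, alpha_9} form a chain of 5 nodes with a double edge at one end; the terminal node there is the unique short simple root (B_5). A semisimple Lie algebra decomposes uniquely as the direct sum of simple ideals, one per connected component of its Dynkin diagram, so g ≅ B_4 ⊕ B_5 (dimension 36 + 55 = 91).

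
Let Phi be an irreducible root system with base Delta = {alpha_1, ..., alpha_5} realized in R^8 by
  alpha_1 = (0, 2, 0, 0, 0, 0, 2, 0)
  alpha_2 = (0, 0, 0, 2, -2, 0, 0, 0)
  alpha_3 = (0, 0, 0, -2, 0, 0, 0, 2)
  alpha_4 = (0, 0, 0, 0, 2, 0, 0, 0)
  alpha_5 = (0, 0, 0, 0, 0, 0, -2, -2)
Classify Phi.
B_5

Compute the Cartan integers a_ij = 2(alpha_i, alpha_j)/(alpha_j, alpha_j); the resulting 5x5 Cartan matrix is
[[2, 0, 0, 0, -1], [0, 2, -1, -2, 0], [0, -1, 2, 0, -1], [0, -1, 0, 2, 0], [-1, 0, -1, 0, 2]].
The roots have two lengths (squared-length ratio 2:1); the short ones are alpha_{4}. The associated Dynkin diagram is a chain of 5 nodes with a double edge at one end; the terminal node there is the unique short simple root (B_5), so the type is B_5 (the algebra so(11)).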